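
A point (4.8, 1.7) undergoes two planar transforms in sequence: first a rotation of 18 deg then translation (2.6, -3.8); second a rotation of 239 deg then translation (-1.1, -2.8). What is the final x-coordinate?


After transform 1:
x1 = cos(18)*4.8 - sin(18)*1.7 + 2.6 = 6.6397
y1 = sin(18)*4.8 + cos(18)*1.7 + -3.8 = -0.6999
After transform 2:
x2 = cos(239)*6.6397 - sin(239)*-0.6999 + -1.1
= -5.1197


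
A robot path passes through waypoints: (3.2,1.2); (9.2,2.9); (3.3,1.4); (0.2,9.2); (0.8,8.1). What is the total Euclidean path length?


Segment lengths:
  seg1 = sqrt((6.0)^2 + (1.7)^2) = 6.2362
  seg2 = sqrt((-5.9)^2 + (-1.5)^2) = 6.0877
  seg3 = sqrt((-3.1)^2 + (7.8)^2) = 8.3934
  seg4 = sqrt((0.6)^2 + (-1.1)^2) = 1.253
Total = 21.9703


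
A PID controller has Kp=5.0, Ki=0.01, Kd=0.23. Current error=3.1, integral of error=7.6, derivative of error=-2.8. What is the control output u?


u = Kp*e + Ki*int(e) + Kd*de/dt
= 5.0*3.1 + 0.01*7.6 + 0.23*(-2.8)
= 15.5 + 0.076 + -0.644
= 14.932


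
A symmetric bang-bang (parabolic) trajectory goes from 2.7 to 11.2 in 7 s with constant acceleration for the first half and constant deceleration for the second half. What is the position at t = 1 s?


Symmetric rest-to-rest: each phase covers (pf-p0)/2 in time T/2. 0.5*a*(T/2)^2 = (pf-p0)/2 => a = 4*(pf-p0)/T^2
a = 4*(11.2-2.7)/7^2 = 0.6939
t = 1 is in the acceleration phase (t <= T/2).
p = p0 + 0.5*a*t^2 = 2.7 + 0.5*0.6939*1^2
= 3.0469


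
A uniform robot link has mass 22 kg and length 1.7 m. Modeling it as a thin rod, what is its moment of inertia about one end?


I = (1/3) * m * L^2
= (1/3) * 22 * 1.7^2
= 0.333333 * 22 * 2.89
= 21.1933 kg*m^2


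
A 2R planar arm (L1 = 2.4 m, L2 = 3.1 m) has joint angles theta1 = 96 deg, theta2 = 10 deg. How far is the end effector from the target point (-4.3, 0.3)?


End effector via forward kinematics:
x = L1*cos(t1) + L2*cos(t1+t2) = -1.1053
y = L1*sin(t1) + L2*sin(t1+t2) = 5.3668
Distance to target:
d = sqrt((-4.3 - -1.1053)^2 + (0.3 - 5.3668)^2)
= sqrt(10.2058 + 25.6721)
= 5.9898 m


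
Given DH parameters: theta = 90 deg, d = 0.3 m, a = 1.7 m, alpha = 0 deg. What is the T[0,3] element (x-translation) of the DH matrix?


T[0,3] = a * cos(theta)
= 1.7 * cos(90 deg)
= 1.7 * 0.0
= 0.0


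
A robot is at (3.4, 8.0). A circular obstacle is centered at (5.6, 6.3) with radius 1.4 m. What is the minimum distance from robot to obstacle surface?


center_dist = sqrt((3.4-5.6)^2 + (8.0-6.3)^2)
= sqrt(4.84 + 2.89)
= 2.7803
min_dist = center_dist - radius = 2.7803 - 1.4 = 1.3803 m


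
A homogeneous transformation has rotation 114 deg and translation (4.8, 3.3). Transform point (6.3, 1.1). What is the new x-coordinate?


x' = cos(theta)*px - sin(theta)*py + tx
= -0.4067*6.3 - 0.9135*1.1 + 4.8
= 1.2327


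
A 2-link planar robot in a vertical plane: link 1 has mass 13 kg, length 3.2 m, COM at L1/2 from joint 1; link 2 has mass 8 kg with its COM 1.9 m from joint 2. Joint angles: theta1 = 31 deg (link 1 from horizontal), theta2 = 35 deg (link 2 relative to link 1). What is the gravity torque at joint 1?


Horizontal distance from joint 1 to link-1 COM:
  x_c1 = (L1/2)*cos(t1) = 1.6 * 0.8572 = 1.3715 m
Horizontal distance from joint 1 to link-2 COM:
  x_c2 = L1*cos(t1) + Lc2*cos(t1+t2)
       = 3.2*0.8572 + 1.9*0.4067 = 3.5157 m
tau1 = m1*g*x_c1 + m2*g*x_c2
     = 13*9.81*1.3715 + 8*9.81*3.5157
     = 174.9033 + 275.9149
     = 450.8182 Nm


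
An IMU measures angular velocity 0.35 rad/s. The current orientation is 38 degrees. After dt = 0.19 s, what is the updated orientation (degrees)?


delta_theta = w * dt = 0.35 * 0.19 = 0.0665 rad
= 3.8102 deg
theta_new = 38 + 3.8102 = 41.8102 deg


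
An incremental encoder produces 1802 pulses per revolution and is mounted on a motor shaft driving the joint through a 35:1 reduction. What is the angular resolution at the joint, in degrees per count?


counts per rev = 1802
effective counts at joint = 1802 * 35 = 63070
resolution = 360 / 63070
= 0.0057 deg/count


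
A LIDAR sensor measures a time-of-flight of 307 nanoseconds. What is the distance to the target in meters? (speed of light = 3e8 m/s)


tof = 307 ns = 3.07e-07 s
dist = c * tof / 2
= 3e8 * 3.07e-07 / 2
= 46.05 m


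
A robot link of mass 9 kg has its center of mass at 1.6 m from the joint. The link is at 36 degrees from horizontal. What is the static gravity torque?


tau = m*g*L*cos(angle)
= 9 * 9.81 * 1.6 * cos(36 deg)
= 9 * 9.81 * 1.6 * 0.809
= 114.285 Nm


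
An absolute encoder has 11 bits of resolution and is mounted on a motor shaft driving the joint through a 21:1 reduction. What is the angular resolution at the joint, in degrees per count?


counts = 2^11 = 2048
effective counts at joint = 2048 * 21 = 43008
resolution = 360 / 43008
= 0.0084 deg/count


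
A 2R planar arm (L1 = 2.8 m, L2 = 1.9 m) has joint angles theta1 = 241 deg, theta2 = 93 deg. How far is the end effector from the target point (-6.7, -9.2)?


End effector via forward kinematics:
x = L1*cos(t1) + L2*cos(t1+t2) = 0.3502
y = L1*sin(t1) + L2*sin(t1+t2) = -3.2818
Distance to target:
d = sqrt((-6.7 - 0.3502)^2 + (-9.2 - -3.2818)^2)
= sqrt(49.7059 + 35.0246)
= 9.2049 m


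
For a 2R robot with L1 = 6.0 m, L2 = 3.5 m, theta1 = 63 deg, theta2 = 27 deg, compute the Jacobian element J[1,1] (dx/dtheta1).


J[1,1] = -L1*sin(t1) - L2*sin(t1+t2)
= -6.0*sin(63) - 3.5*sin(90)
= -8.846


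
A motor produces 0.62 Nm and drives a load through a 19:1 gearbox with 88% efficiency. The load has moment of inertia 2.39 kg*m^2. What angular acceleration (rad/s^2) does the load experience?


tau_out = tau_motor * N * eta
= 0.62 * 19 * 0.88 = 10.3664 Nm
alpha = tau_out / I = 10.3664 / 2.39
= 4.3374 rad/s^2


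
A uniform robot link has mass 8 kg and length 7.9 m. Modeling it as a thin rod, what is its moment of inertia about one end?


I = (1/3) * m * L^2
= (1/3) * 8 * 7.9^2
= 0.333333 * 8 * 62.41
= 166.4267 kg*m^2


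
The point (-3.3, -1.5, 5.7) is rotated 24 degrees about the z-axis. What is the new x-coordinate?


Rotation about z-axis: x' = x*cos(theta) - y*sin(theta)
= -3.3 * 0.9135 - -1.5 * 0.4067
= -2.4046


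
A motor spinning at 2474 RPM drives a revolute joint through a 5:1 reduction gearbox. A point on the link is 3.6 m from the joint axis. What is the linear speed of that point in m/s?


omega_motor = 2474 * 2*pi/60 = 259.0767 rad/s
omega_joint = omega_motor / 5 = 51.8153 rad/s
v = omega_joint * r = 51.8153 * 3.6
= 186.5352 m/s


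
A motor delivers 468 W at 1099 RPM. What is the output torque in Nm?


omega = 1099 * 2*pi/60 = 115.087 rad/s
tau = P / omega = 468 / 115.087
= 4.0665 Nm


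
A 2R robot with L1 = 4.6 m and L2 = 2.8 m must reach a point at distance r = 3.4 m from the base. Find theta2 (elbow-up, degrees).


cos(theta2) = (r^2 - L1^2 - L2^2) / (2*L1*L2)
cos(theta2) = (11.56 - 21.16 - 7.84) / 25.76
cos(theta2) = -0.677019
theta2 = 132.6111 degrees


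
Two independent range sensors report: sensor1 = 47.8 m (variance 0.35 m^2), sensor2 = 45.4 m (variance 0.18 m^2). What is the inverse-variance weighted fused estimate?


w1 = (1/var1) / (1/var1 + 1/var2)
   = 2.8571 / (2.8571 + 5.5556) = 0.3396
w2 = 1 - w1 = 0.6604
fused = w1*s1 + w2*s2 = 16.234 + 29.9811
= 46.2151 m


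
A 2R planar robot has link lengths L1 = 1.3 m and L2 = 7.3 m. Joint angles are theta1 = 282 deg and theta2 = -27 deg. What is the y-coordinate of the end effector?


Convert angles to radians: theta1 = 4.9218, theta2 = -0.4712
y = L1*sin(theta1) + L2*sin(theta1+theta2)
y = -1.2716 + -7.0513
y = -8.3229


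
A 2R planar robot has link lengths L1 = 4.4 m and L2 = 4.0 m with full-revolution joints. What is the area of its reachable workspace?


r_max = L1 + L2 = 8.4 m
r_min = |L1 - L2| = 0.4 m
Area = pi*(r_max^2 - r_min^2)
= pi*(70.56 - 0.16)
= pi * 70.4
= 221.1681 m^2


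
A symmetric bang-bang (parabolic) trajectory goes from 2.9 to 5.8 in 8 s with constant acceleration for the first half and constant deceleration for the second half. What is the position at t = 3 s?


Symmetric rest-to-rest: each phase covers (pf-p0)/2 in time T/2. 0.5*a*(T/2)^2 = (pf-p0)/2 => a = 4*(pf-p0)/T^2
a = 4*(5.8-2.9)/8^2 = 0.1812
t = 3 is in the acceleration phase (t <= T/2).
p = p0 + 0.5*a*t^2 = 2.9 + 0.5*0.1812*3^2
= 3.7156


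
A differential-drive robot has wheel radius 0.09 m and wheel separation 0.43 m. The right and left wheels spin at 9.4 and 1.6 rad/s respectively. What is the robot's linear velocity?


vR = r*wR = 0.09*9.4 = 0.846 m/s
vL = r*wL = 0.09*1.6 = 0.144 m/s
v = (vR+vL)/2 = 0.495 m/s
omega = (vR-vL)/L = 1.6326 rad/s
linear velocity = 0.495 m/s


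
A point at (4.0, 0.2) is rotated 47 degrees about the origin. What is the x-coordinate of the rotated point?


x' = x*cos(theta) - y*sin(theta)
cos(47 deg) = 0.682, sin(47 deg) = 0.7314
x' = 4.0 * 0.682 - 0.2 * 0.7314
= 2.728 - 0.1463
= 2.5817


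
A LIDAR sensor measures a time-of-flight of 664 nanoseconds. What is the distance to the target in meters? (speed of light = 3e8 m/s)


tof = 664 ns = 6.64e-07 s
dist = c * tof / 2
= 3e8 * 6.64e-07 / 2
= 99.6 m


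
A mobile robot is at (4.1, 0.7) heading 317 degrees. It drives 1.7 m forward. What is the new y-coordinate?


y_new = y0 + d*sin(theta)
= 0.7 + 1.7*sin(317)
= 0.7 + -1.1594
= -0.4594


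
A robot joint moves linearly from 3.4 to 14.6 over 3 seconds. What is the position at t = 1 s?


s = t/T = 1/3 = 0.3333
p(t) = p0 + (pf-p0)*s
= 3.4 + (14.6 - 3.4) * 0.3333
= 7.1333


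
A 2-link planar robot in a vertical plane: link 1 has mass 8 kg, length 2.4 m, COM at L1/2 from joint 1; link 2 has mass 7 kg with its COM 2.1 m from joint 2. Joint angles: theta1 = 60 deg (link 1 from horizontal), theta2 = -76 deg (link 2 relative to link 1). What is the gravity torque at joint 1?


Horizontal distance from joint 1 to link-1 COM:
  x_c1 = (L1/2)*cos(t1) = 1.2 * 0.5 = 0.6 m
Horizontal distance from joint 1 to link-2 COM:
  x_c2 = L1*cos(t1) + Lc2*cos(t1+t2)
       = 2.4*0.5 + 2.1*0.9613 = 3.2186 m
tau1 = m1*g*x_c1 + m2*g*x_c2
     = 8*9.81*0.6 + 7*9.81*3.2186
     = 47.088 + 221.0247
     = 268.1127 Nm


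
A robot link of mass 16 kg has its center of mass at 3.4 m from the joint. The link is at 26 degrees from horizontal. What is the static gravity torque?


tau = m*g*L*cos(angle)
= 16 * 9.81 * 3.4 * cos(26 deg)
= 16 * 9.81 * 3.4 * 0.8988
= 479.654 Nm


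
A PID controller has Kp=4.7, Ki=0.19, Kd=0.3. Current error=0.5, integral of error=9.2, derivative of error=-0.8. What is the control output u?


u = Kp*e + Ki*int(e) + Kd*de/dt
= 4.7*0.5 + 0.19*9.2 + 0.3*(-0.8)
= 2.35 + 1.748 + -0.24
= 3.858


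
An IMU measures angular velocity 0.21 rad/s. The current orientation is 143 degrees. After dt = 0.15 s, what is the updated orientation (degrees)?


delta_theta = w * dt = 0.21 * 0.15 = 0.0315 rad
= 1.8048 deg
theta_new = 143 + 1.8048 = 144.8048 deg


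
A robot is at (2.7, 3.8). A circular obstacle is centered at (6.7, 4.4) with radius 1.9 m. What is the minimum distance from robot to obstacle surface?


center_dist = sqrt((2.7-6.7)^2 + (3.8-4.4)^2)
= sqrt(16.0 + 0.36)
= 4.0447
min_dist = center_dist - radius = 4.0447 - 1.9 = 2.1447 m


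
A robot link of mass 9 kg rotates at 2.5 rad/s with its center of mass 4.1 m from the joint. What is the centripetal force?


F = m * omega^2 * r
= 9 * 2.5^2 * 4.1
= 9 * 6.25 * 4.1
= 230.625 N


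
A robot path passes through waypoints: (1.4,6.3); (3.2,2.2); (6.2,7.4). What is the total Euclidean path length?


Segment lengths:
  seg1 = sqrt((1.8)^2 + (-4.1)^2) = 4.4777
  seg2 = sqrt((3.0)^2 + (5.2)^2) = 6.0033
Total = 10.4811


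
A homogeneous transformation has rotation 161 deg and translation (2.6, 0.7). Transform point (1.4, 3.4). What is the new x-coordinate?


x' = cos(theta)*px - sin(theta)*py + tx
= -0.9455*1.4 - 0.3256*3.4 + 2.6
= 0.1693


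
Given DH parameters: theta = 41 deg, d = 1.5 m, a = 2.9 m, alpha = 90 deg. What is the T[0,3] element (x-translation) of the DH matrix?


T[0,3] = a * cos(theta)
= 2.9 * cos(41 deg)
= 2.9 * 0.7547
= 2.1887


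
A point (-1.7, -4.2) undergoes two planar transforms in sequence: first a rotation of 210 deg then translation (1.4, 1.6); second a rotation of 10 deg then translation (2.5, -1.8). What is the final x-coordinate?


After transform 1:
x1 = cos(210)*-1.7 - sin(210)*-4.2 + 1.4 = 0.7722
y1 = sin(210)*-1.7 + cos(210)*-4.2 + 1.6 = 6.0873
After transform 2:
x2 = cos(10)*0.7722 - sin(10)*6.0873 + 2.5
= 2.2035


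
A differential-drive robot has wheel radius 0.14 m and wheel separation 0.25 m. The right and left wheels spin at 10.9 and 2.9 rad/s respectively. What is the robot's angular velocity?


vR = r*wR = 0.14*10.9 = 1.526 m/s
vL = r*wL = 0.14*2.9 = 0.406 m/s
v = (vR+vL)/2 = 0.966 m/s
omega = (vR-vL)/L = 4.48 rad/s
angular velocity = 4.48 rad/s


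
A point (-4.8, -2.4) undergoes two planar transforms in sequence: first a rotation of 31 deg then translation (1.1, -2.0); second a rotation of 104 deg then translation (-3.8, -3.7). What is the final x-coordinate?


After transform 1:
x1 = cos(31)*-4.8 - sin(31)*-2.4 + 1.1 = -1.7783
y1 = sin(31)*-4.8 + cos(31)*-2.4 + -2.0 = -6.5294
After transform 2:
x2 = cos(104)*-1.7783 - sin(104)*-6.5294 + -3.8
= 2.9656


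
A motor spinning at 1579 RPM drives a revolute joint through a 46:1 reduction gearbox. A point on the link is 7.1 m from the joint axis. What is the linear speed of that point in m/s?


omega_motor = 1579 * 2*pi/60 = 165.3525 rad/s
omega_joint = omega_motor / 46 = 3.5946 rad/s
v = omega_joint * r = 3.5946 * 7.1
= 25.5218 m/s


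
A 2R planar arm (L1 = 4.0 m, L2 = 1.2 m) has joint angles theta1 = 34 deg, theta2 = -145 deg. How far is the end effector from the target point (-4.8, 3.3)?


End effector via forward kinematics:
x = L1*cos(t1) + L2*cos(t1+t2) = 2.8861
y = L1*sin(t1) + L2*sin(t1+t2) = 1.1165
Distance to target:
d = sqrt((-4.8 - 2.8861)^2 + (3.3 - 1.1165)^2)
= sqrt(59.0763 + 4.7678)
= 7.9902 m


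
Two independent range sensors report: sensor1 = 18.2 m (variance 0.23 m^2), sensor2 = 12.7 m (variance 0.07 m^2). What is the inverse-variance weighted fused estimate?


w1 = (1/var1) / (1/var1 + 1/var2)
   = 4.3478 / (4.3478 + 14.2857) = 0.2333
w2 = 1 - w1 = 0.7667
fused = w1*s1 + w2*s2 = 4.2467 + 9.7367
= 13.9833 m


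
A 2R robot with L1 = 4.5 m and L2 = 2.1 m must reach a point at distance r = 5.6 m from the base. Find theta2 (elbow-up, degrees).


cos(theta2) = (r^2 - L1^2 - L2^2) / (2*L1*L2)
cos(theta2) = (31.36 - 20.25 - 4.41) / 18.9
cos(theta2) = 0.354497
theta2 = 69.2374 degrees


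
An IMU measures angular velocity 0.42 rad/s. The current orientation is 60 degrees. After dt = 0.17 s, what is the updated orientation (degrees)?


delta_theta = w * dt = 0.42 * 0.17 = 0.0714 rad
= 4.0909 deg
theta_new = 60 + 4.0909 = 64.0909 deg


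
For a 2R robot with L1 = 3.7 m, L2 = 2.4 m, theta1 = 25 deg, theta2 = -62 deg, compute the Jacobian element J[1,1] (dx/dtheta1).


J[1,1] = -L1*sin(t1) - L2*sin(t1+t2)
= -3.7*sin(25) - 2.4*sin(-37)
= -0.1193


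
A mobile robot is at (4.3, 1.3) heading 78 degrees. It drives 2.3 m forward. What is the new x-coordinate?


x_new = x0 + d*cos(theta)
= 4.3 + 2.3*cos(78)
= 4.3 + 0.4782
= 4.7782


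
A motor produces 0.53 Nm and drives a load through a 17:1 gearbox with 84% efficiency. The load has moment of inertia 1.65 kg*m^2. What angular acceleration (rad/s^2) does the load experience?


tau_out = tau_motor * N * eta
= 0.53 * 17 * 0.84 = 7.5684 Nm
alpha = tau_out / I = 7.5684 / 1.65
= 4.5869 rad/s^2


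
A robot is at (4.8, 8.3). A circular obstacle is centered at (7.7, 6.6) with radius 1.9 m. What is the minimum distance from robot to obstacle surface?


center_dist = sqrt((4.8-7.7)^2 + (8.3-6.6)^2)
= sqrt(8.41 + 2.89)
= 3.3615
min_dist = center_dist - radius = 3.3615 - 1.9 = 1.4615 m


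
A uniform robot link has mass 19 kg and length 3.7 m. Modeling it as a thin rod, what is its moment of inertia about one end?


I = (1/3) * m * L^2
= (1/3) * 19 * 3.7^2
= 0.333333 * 19 * 13.69
= 86.7033 kg*m^2


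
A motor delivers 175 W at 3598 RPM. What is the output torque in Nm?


omega = 3598 * 2*pi/60 = 376.7817 rad/s
tau = P / omega = 175 / 376.7817
= 0.4645 Nm


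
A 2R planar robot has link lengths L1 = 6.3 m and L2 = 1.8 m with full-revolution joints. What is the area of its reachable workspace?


r_max = L1 + L2 = 8.1 m
r_min = |L1 - L2| = 4.5 m
Area = pi*(r_max^2 - r_min^2)
= pi*(65.61 - 20.25)
= pi * 45.36
= 142.5026 m^2


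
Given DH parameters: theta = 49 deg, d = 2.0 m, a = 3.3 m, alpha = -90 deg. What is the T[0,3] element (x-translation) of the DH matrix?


T[0,3] = a * cos(theta)
= 3.3 * cos(49 deg)
= 3.3 * 0.6561
= 2.165


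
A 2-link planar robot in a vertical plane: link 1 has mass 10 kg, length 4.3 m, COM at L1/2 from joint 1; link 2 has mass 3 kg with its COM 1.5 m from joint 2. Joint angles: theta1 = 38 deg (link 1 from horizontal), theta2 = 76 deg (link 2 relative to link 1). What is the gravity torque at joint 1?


Horizontal distance from joint 1 to link-1 COM:
  x_c1 = (L1/2)*cos(t1) = 2.15 * 0.788 = 1.6942 m
Horizontal distance from joint 1 to link-2 COM:
  x_c2 = L1*cos(t1) + Lc2*cos(t1+t2)
       = 4.3*0.788 + 1.5*-0.4067 = 2.7783 m
tau1 = m1*g*x_c1 + m2*g*x_c2
     = 10*9.81*1.6942 + 3*9.81*2.7783
     = 166.2033 + 81.7666
     = 247.9699 Nm


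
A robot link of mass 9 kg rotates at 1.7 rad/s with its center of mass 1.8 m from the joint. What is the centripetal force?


F = m * omega^2 * r
= 9 * 1.7^2 * 1.8
= 9 * 2.89 * 1.8
= 46.818 N


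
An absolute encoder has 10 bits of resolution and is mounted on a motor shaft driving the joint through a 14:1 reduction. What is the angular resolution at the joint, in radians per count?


counts = 2^10 = 1024
effective counts at joint = 1024 * 14 = 14336
resolution = 2*pi / 14336
= 4.3828e-04 rad/count


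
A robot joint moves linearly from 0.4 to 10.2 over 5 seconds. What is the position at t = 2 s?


s = t/T = 2/5 = 0.4
p(t) = p0 + (pf-p0)*s
= 0.4 + (10.2 - 0.4) * 0.4
= 4.32


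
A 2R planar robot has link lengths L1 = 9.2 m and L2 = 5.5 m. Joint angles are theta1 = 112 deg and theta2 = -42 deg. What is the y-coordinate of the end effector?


Convert angles to radians: theta1 = 1.9548, theta2 = -0.733
y = L1*sin(theta1) + L2*sin(theta1+theta2)
y = 8.5301 + 5.1683
y = 13.6984


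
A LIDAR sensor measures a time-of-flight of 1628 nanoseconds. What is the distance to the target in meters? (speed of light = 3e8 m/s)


tof = 1628 ns = 1.628e-06 s
dist = c * tof / 2
= 3e8 * 1.628e-06 / 2
= 244.2 m


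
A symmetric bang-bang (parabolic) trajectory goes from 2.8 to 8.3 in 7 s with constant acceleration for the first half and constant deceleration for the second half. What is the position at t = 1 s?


Symmetric rest-to-rest: each phase covers (pf-p0)/2 in time T/2. 0.5*a*(T/2)^2 = (pf-p0)/2 => a = 4*(pf-p0)/T^2
a = 4*(8.3-2.8)/7^2 = 0.449
t = 1 is in the acceleration phase (t <= T/2).
p = p0 + 0.5*a*t^2 = 2.8 + 0.5*0.449*1^2
= 3.0245


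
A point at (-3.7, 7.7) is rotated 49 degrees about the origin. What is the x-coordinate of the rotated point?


x' = x*cos(theta) - y*sin(theta)
cos(49 deg) = 0.6561, sin(49 deg) = 0.7547
x' = -3.7 * 0.6561 - 7.7 * 0.7547
= -2.4274 - 5.8113
= -8.2387


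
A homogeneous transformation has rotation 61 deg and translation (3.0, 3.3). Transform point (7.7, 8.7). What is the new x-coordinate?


x' = cos(theta)*px - sin(theta)*py + tx
= 0.4848*7.7 - 0.8746*8.7 + 3.0
= -0.8762


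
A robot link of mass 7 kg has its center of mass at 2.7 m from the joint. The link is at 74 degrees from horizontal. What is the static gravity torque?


tau = m*g*L*cos(angle)
= 7 * 9.81 * 2.7 * cos(74 deg)
= 7 * 9.81 * 2.7 * 0.2756
= 51.1056 Nm


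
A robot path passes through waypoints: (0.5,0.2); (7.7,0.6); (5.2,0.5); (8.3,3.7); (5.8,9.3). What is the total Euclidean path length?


Segment lengths:
  seg1 = sqrt((7.2)^2 + (0.4)^2) = 7.2111
  seg2 = sqrt((-2.5)^2 + (-0.1)^2) = 2.502
  seg3 = sqrt((3.1)^2 + (3.2)^2) = 4.4553
  seg4 = sqrt((-2.5)^2 + (5.6)^2) = 6.1327
Total = 20.3011


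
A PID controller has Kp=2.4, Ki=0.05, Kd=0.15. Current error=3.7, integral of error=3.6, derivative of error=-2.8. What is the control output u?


u = Kp*e + Ki*int(e) + Kd*de/dt
= 2.4*3.7 + 0.05*3.6 + 0.15*(-2.8)
= 8.88 + 0.18 + -0.42
= 8.64


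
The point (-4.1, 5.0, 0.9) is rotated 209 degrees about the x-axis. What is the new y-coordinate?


Rotation about x-axis: y' = y*cos(theta) - z*sin(theta)
= 5.0 * -0.8746 - 0.9 * -0.4848
= -3.9368


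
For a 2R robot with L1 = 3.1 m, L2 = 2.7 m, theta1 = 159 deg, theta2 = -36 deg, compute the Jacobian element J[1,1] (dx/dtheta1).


J[1,1] = -L1*sin(t1) - L2*sin(t1+t2)
= -3.1*sin(159) - 2.7*sin(123)
= -3.3754


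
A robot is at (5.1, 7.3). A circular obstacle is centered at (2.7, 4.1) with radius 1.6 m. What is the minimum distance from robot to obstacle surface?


center_dist = sqrt((5.1-2.7)^2 + (7.3-4.1)^2)
= sqrt(5.76 + 10.24)
= 4.0
min_dist = center_dist - radius = 4.0 - 1.6 = 2.4 m


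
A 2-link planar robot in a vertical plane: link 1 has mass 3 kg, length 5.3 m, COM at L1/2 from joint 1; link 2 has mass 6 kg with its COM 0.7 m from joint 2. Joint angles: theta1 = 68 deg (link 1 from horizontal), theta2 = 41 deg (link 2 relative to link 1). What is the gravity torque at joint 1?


Horizontal distance from joint 1 to link-1 COM:
  x_c1 = (L1/2)*cos(t1) = 2.65 * 0.3746 = 0.9927 m
Horizontal distance from joint 1 to link-2 COM:
  x_c2 = L1*cos(t1) + Lc2*cos(t1+t2)
       = 5.3*0.3746 + 0.7*-0.3256 = 1.7575 m
tau1 = m1*g*x_c1 + m2*g*x_c2
     = 3*9.81*0.9927 + 6*9.81*1.7575
     = 29.2154 + 103.4475
     = 132.6628 Nm


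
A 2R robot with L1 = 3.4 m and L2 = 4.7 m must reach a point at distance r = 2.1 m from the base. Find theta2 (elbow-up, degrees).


cos(theta2) = (r^2 - L1^2 - L2^2) / (2*L1*L2)
cos(theta2) = (4.41 - 11.56 - 22.09) / 31.96
cos(theta2) = -0.914894
theta2 = 156.1906 degrees


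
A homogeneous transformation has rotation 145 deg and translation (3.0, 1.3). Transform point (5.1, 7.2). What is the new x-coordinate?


x' = cos(theta)*px - sin(theta)*py + tx
= -0.8192*5.1 - 0.5736*7.2 + 3.0
= -5.3074


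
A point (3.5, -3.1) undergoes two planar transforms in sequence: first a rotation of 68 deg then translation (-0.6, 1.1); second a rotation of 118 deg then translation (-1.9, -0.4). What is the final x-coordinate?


After transform 1:
x1 = cos(68)*3.5 - sin(68)*-3.1 + -0.6 = 3.5854
y1 = sin(68)*3.5 + cos(68)*-3.1 + 1.1 = 3.1839
After transform 2:
x2 = cos(118)*3.5854 - sin(118)*3.1839 + -1.9
= -6.3944


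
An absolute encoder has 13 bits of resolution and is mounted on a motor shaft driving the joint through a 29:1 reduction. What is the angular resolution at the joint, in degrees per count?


counts = 2^13 = 8192
effective counts at joint = 8192 * 29 = 237568
resolution = 360 / 237568
= 0.0015 deg/count


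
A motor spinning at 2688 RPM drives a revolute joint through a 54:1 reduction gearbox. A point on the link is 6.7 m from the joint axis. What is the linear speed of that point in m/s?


omega_motor = 2688 * 2*pi/60 = 281.4867 rad/s
omega_joint = omega_motor / 54 = 5.2127 rad/s
v = omega_joint * r = 5.2127 * 6.7
= 34.9252 m/s


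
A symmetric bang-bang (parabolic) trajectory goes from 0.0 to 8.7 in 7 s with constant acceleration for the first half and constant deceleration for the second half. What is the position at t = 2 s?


Symmetric rest-to-rest: each phase covers (pf-p0)/2 in time T/2. 0.5*a*(T/2)^2 = (pf-p0)/2 => a = 4*(pf-p0)/T^2
a = 4*(8.7-0.0)/7^2 = 0.7102
t = 2 is in the acceleration phase (t <= T/2).
p = p0 + 0.5*a*t^2 = 0.0 + 0.5*0.7102*2^2
= 1.4204


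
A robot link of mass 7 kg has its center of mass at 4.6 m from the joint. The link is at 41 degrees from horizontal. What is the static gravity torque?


tau = m*g*L*cos(angle)
= 7 * 9.81 * 4.6 * cos(41 deg)
= 7 * 9.81 * 4.6 * 0.7547
= 238.3992 Nm


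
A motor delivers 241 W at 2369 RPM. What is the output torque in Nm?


omega = 2369 * 2*pi/60 = 248.0811 rad/s
tau = P / omega = 241 / 248.0811
= 0.9715 Nm


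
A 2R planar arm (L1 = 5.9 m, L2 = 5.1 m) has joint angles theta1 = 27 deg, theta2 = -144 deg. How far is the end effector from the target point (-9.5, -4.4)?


End effector via forward kinematics:
x = L1*cos(t1) + L2*cos(t1+t2) = 2.9416
y = L1*sin(t1) + L2*sin(t1+t2) = -1.8656
Distance to target:
d = sqrt((-9.5 - 2.9416)^2 + (-4.4 - -1.8656)^2)
= sqrt(154.7931 + 6.4232)
= 12.6971 m


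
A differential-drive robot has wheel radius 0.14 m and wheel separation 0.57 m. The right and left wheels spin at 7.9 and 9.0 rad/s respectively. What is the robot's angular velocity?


vR = r*wR = 0.14*7.9 = 1.106 m/s
vL = r*wL = 0.14*9.0 = 1.26 m/s
v = (vR+vL)/2 = 1.183 m/s
omega = (vR-vL)/L = -0.2702 rad/s
angular velocity = -0.2702 rad/s


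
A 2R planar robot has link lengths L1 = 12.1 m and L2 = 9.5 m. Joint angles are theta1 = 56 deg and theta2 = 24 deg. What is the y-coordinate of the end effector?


Convert angles to radians: theta1 = 0.9774, theta2 = 0.4189
y = L1*sin(theta1) + L2*sin(theta1+theta2)
y = 10.0314 + 9.3557
y = 19.387


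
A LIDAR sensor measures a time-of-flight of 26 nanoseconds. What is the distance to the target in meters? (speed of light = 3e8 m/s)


tof = 26 ns = 2.6e-08 s
dist = c * tof / 2
= 3e8 * 2.6e-08 / 2
= 3.9 m


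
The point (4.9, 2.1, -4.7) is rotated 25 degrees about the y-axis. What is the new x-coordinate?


Rotation about y-axis: x' = x*cos(theta) + z*sin(theta)
= 4.9 * 0.9063 + -4.7 * 0.4226
= 2.4546


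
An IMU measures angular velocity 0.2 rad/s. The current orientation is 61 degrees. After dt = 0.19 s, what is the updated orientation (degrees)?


delta_theta = w * dt = 0.2 * 0.19 = 0.038 rad
= 2.1772 deg
theta_new = 61 + 2.1772 = 63.1772 deg


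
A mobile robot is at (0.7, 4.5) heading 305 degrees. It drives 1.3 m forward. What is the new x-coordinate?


x_new = x0 + d*cos(theta)
= 0.7 + 1.3*cos(305)
= 0.7 + 0.7456
= 1.4456


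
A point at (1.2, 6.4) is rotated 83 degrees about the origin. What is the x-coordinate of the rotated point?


x' = x*cos(theta) - y*sin(theta)
cos(83 deg) = 0.1219, sin(83 deg) = 0.9925
x' = 1.2 * 0.1219 - 6.4 * 0.9925
= 0.1462 - 6.3523
= -6.2061


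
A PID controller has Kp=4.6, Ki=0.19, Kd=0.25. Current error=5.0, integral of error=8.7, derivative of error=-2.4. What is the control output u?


u = Kp*e + Ki*int(e) + Kd*de/dt
= 4.6*5.0 + 0.19*8.7 + 0.25*(-2.4)
= 23.0 + 1.653 + -0.6
= 24.053


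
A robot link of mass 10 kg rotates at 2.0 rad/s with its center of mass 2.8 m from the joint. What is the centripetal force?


F = m * omega^2 * r
= 10 * 2.0^2 * 2.8
= 10 * 4.0 * 2.8
= 112.0 N


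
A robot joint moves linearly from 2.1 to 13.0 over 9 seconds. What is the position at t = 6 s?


s = t/T = 6/9 = 0.6667
p(t) = p0 + (pf-p0)*s
= 2.1 + (13.0 - 2.1) * 0.6667
= 9.3667


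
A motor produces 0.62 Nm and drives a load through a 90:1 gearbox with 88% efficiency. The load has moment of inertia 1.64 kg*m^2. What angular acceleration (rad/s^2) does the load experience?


tau_out = tau_motor * N * eta
= 0.62 * 90 * 0.88 = 49.104 Nm
alpha = tau_out / I = 49.104 / 1.64
= 29.9415 rad/s^2


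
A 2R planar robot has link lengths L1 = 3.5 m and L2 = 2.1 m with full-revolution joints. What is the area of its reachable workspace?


r_max = L1 + L2 = 5.6 m
r_min = |L1 - L2| = 1.4 m
Area = pi*(r_max^2 - r_min^2)
= pi*(31.36 - 1.96)
= pi * 29.4
= 92.3628 m^2


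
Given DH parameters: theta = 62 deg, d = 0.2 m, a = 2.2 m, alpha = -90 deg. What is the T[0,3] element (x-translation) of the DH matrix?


T[0,3] = a * cos(theta)
= 2.2 * cos(62 deg)
= 2.2 * 0.4695
= 1.0328


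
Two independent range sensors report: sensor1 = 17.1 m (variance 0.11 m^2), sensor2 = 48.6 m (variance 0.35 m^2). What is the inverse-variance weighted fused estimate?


w1 = (1/var1) / (1/var1 + 1/var2)
   = 9.0909 / (9.0909 + 2.8571) = 0.7609
w2 = 1 - w1 = 0.2391
fused = w1*s1 + w2*s2 = 13.0109 + 11.6217
= 24.6326 m


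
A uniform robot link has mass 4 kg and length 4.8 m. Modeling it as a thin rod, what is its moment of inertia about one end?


I = (1/3) * m * L^2
= (1/3) * 4 * 4.8^2
= 0.333333 * 4 * 23.04
= 30.72 kg*m^2


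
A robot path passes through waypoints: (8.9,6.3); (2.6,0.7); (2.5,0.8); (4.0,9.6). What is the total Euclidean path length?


Segment lengths:
  seg1 = sqrt((-6.3)^2 + (-5.6)^2) = 8.4291
  seg2 = sqrt((-0.1)^2 + (0.1)^2) = 0.1414
  seg3 = sqrt((1.5)^2 + (8.8)^2) = 8.9269
Total = 17.4975


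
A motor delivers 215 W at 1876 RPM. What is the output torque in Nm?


omega = 1876 * 2*pi/60 = 196.4543 rad/s
tau = P / omega = 215 / 196.4543
= 1.0944 Nm


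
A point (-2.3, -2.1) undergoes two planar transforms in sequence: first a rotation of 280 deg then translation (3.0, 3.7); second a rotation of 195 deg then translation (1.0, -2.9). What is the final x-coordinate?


After transform 1:
x1 = cos(280)*-2.3 - sin(280)*-2.1 + 3.0 = 0.5325
y1 = sin(280)*-2.3 + cos(280)*-2.1 + 3.7 = 5.6004
After transform 2:
x2 = cos(195)*0.5325 - sin(195)*5.6004 + 1.0
= 1.9351


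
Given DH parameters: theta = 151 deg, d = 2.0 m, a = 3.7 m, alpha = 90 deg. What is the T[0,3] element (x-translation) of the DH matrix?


T[0,3] = a * cos(theta)
= 3.7 * cos(151 deg)
= 3.7 * -0.8746
= -3.2361


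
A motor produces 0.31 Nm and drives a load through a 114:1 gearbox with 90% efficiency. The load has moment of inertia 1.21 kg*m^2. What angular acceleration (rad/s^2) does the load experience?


tau_out = tau_motor * N * eta
= 0.31 * 114 * 0.9 = 31.806 Nm
alpha = tau_out / I = 31.806 / 1.21
= 26.286 rad/s^2


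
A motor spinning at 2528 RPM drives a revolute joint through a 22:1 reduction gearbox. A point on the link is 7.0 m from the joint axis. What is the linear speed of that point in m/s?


omega_motor = 2528 * 2*pi/60 = 264.7315 rad/s
omega_joint = omega_motor / 22 = 12.0333 rad/s
v = omega_joint * r = 12.0333 * 7.0
= 84.2328 m/s


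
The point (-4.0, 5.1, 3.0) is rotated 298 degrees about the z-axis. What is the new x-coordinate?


Rotation about z-axis: x' = x*cos(theta) - y*sin(theta)
= -4.0 * 0.4695 - 5.1 * -0.8829
= 2.6251


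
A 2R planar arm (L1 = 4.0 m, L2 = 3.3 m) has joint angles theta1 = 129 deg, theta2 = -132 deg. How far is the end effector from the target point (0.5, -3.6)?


End effector via forward kinematics:
x = L1*cos(t1) + L2*cos(t1+t2) = 0.7782
y = L1*sin(t1) + L2*sin(t1+t2) = 2.9359
Distance to target:
d = sqrt((0.5 - 0.7782)^2 + (-3.6 - 2.9359)^2)
= sqrt(0.0774 + 42.7177)
= 6.5418 m


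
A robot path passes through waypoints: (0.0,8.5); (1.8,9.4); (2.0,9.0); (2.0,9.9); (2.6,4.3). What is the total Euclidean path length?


Segment lengths:
  seg1 = sqrt((1.8)^2 + (0.9)^2) = 2.0125
  seg2 = sqrt((0.2)^2 + (-0.4)^2) = 0.4472
  seg3 = sqrt((0.0)^2 + (0.9)^2) = 0.9
  seg4 = sqrt((0.6)^2 + (-5.6)^2) = 5.6321
Total = 8.9917


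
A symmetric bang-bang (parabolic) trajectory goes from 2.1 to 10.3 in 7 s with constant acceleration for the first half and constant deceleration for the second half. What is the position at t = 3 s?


Symmetric rest-to-rest: each phase covers (pf-p0)/2 in time T/2. 0.5*a*(T/2)^2 = (pf-p0)/2 => a = 4*(pf-p0)/T^2
a = 4*(10.3-2.1)/7^2 = 0.6694
t = 3 is in the acceleration phase (t <= T/2).
p = p0 + 0.5*a*t^2 = 2.1 + 0.5*0.6694*3^2
= 5.1122


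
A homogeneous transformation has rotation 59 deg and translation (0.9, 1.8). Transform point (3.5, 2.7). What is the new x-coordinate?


x' = cos(theta)*px - sin(theta)*py + tx
= 0.515*3.5 - 0.8572*2.7 + 0.9
= 0.3883


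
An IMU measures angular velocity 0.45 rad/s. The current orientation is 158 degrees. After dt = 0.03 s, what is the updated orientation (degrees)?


delta_theta = w * dt = 0.45 * 0.03 = 0.0135 rad
= 0.7735 deg
theta_new = 158 + 0.7735 = 158.7735 deg


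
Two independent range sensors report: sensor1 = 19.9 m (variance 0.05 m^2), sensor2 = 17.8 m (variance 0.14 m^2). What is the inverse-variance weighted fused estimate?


w1 = (1/var1) / (1/var1 + 1/var2)
   = 20.0 / (20.0 + 7.1429) = 0.7368
w2 = 1 - w1 = 0.2632
fused = w1*s1 + w2*s2 = 14.6632 + 4.6842
= 19.3474 m


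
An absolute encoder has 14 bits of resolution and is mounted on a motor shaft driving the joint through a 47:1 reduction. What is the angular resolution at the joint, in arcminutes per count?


counts = 2^14 = 16384
effective counts at joint = 16384 * 47 = 770048
resolution = 360*60 / 770048
= 0.0281 arcmin/count


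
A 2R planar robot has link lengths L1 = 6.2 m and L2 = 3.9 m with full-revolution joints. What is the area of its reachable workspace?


r_max = L1 + L2 = 10.1 m
r_min = |L1 - L2| = 2.3 m
Area = pi*(r_max^2 - r_min^2)
= pi*(102.01 - 5.29)
= pi * 96.72
= 303.8548 m^2


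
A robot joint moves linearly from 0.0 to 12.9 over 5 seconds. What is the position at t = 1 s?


s = t/T = 1/5 = 0.2
p(t) = p0 + (pf-p0)*s
= 0.0 + (12.9 - 0.0) * 0.2
= 2.58


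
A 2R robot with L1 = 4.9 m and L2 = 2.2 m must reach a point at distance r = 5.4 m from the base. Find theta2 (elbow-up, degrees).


cos(theta2) = (r^2 - L1^2 - L2^2) / (2*L1*L2)
cos(theta2) = (29.16 - 24.01 - 4.84) / 21.56
cos(theta2) = 0.014378
theta2 = 89.1761 degrees


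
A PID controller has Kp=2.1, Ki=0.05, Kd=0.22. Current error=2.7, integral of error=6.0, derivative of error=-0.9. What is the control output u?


u = Kp*e + Ki*int(e) + Kd*de/dt
= 2.1*2.7 + 0.05*6.0 + 0.22*(-0.9)
= 5.67 + 0.3 + -0.198
= 5.772


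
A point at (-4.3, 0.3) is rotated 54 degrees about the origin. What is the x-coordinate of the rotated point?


x' = x*cos(theta) - y*sin(theta)
cos(54 deg) = 0.5878, sin(54 deg) = 0.809
x' = -4.3 * 0.5878 - 0.3 * 0.809
= -2.5275 - 0.2427
= -2.7702


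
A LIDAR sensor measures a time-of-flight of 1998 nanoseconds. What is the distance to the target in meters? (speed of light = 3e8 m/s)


tof = 1998 ns = 1.998e-06 s
dist = c * tof / 2
= 3e8 * 1.998e-06 / 2
= 299.7 m


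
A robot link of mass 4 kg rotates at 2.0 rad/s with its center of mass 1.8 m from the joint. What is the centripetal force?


F = m * omega^2 * r
= 4 * 2.0^2 * 1.8
= 4 * 4.0 * 1.8
= 28.8 N


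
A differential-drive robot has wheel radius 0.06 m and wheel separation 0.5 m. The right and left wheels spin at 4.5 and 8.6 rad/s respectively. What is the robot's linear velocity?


vR = r*wR = 0.06*4.5 = 0.27 m/s
vL = r*wL = 0.06*8.6 = 0.516 m/s
v = (vR+vL)/2 = 0.393 m/s
omega = (vR-vL)/L = -0.492 rad/s
linear velocity = 0.393 m/s


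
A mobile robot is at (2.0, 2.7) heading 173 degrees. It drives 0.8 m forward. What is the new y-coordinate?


y_new = y0 + d*sin(theta)
= 2.7 + 0.8*sin(173)
= 2.7 + 0.0975
= 2.7975


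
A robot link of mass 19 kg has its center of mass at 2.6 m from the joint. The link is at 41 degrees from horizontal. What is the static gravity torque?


tau = m*g*L*cos(angle)
= 19 * 9.81 * 2.6 * cos(41 deg)
= 19 * 9.81 * 2.6 * 0.7547
= 365.7428 Nm


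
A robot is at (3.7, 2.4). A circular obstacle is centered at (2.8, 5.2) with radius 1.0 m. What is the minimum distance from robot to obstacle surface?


center_dist = sqrt((3.7-2.8)^2 + (2.4-5.2)^2)
= sqrt(0.81 + 7.84)
= 2.9411
min_dist = center_dist - radius = 2.9411 - 1.0 = 1.9411 m


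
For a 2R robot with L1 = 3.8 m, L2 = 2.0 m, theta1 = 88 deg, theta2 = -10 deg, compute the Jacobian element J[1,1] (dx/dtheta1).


J[1,1] = -L1*sin(t1) - L2*sin(t1+t2)
= -3.8*sin(88) - 2.0*sin(78)
= -5.754


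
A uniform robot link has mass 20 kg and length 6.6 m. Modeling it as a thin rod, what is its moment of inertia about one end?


I = (1/3) * m * L^2
= (1/3) * 20 * 6.6^2
= 0.333333 * 20 * 43.56
= 290.4 kg*m^2


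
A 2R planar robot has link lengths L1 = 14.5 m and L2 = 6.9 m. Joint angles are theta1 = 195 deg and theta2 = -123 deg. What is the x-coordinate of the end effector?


Convert angles to radians: theta1 = 3.4034, theta2 = -2.1468
x = L1*cos(theta1) + L2*cos(theta1+theta2)
x = -14.0059 + 2.1322
x = -11.8737


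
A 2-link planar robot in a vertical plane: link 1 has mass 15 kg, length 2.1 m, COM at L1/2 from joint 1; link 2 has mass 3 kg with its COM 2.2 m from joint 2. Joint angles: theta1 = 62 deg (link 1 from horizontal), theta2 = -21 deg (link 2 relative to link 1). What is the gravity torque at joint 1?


Horizontal distance from joint 1 to link-1 COM:
  x_c1 = (L1/2)*cos(t1) = 1.05 * 0.4695 = 0.4929 m
Horizontal distance from joint 1 to link-2 COM:
  x_c2 = L1*cos(t1) + Lc2*cos(t1+t2)
       = 2.1*0.4695 + 2.2*0.7547 = 2.6463 m
tau1 = m1*g*x_c1 + m2*g*x_c2
     = 15*9.81*0.4929 + 3*9.81*2.6463
     = 72.5369 + 77.8792
     = 150.4161 Nm


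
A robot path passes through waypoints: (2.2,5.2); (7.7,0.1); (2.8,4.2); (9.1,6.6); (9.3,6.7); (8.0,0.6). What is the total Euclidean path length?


Segment lengths:
  seg1 = sqrt((5.5)^2 + (-5.1)^2) = 7.5007
  seg2 = sqrt((-4.9)^2 + (4.1)^2) = 6.3891
  seg3 = sqrt((6.3)^2 + (2.4)^2) = 6.7417
  seg4 = sqrt((0.2)^2 + (0.1)^2) = 0.2236
  seg5 = sqrt((-1.3)^2 + (-6.1)^2) = 6.237
Total = 27.092


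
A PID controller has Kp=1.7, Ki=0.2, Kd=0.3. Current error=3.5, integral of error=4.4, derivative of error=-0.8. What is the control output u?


u = Kp*e + Ki*int(e) + Kd*de/dt
= 1.7*3.5 + 0.2*4.4 + 0.3*(-0.8)
= 5.95 + 0.88 + -0.24
= 6.59


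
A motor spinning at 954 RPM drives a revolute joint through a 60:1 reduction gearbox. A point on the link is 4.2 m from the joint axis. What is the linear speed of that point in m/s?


omega_motor = 954 * 2*pi/60 = 99.9026 rad/s
omega_joint = omega_motor / 60 = 1.665 rad/s
v = omega_joint * r = 1.665 * 4.2
= 6.9932 m/s


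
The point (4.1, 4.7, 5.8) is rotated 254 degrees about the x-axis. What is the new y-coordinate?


Rotation about x-axis: y' = y*cos(theta) - z*sin(theta)
= 4.7 * -0.2756 - 5.8 * -0.9613
= 4.2798


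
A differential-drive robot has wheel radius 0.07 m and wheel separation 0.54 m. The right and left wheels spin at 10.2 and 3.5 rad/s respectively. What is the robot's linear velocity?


vR = r*wR = 0.07*10.2 = 0.714 m/s
vL = r*wL = 0.07*3.5 = 0.245 m/s
v = (vR+vL)/2 = 0.4795 m/s
omega = (vR-vL)/L = 0.8685 rad/s
linear velocity = 0.4795 m/s


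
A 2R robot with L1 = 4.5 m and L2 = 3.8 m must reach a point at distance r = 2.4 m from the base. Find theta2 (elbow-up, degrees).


cos(theta2) = (r^2 - L1^2 - L2^2) / (2*L1*L2)
cos(theta2) = (5.76 - 20.25 - 14.44) / 34.2
cos(theta2) = -0.845906
theta2 = 147.7692 degrees


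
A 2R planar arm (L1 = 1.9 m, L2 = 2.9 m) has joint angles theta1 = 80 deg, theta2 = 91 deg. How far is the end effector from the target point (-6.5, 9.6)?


End effector via forward kinematics:
x = L1*cos(t1) + L2*cos(t1+t2) = -2.5344
y = L1*sin(t1) + L2*sin(t1+t2) = 2.3248
Distance to target:
d = sqrt((-6.5 - -2.5344)^2 + (9.6 - 2.3248)^2)
= sqrt(15.7263 + 52.9286)
= 8.2858 m


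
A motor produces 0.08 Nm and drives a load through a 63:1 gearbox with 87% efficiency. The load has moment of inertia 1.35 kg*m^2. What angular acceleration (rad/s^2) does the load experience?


tau_out = tau_motor * N * eta
= 0.08 * 63 * 0.87 = 4.3848 Nm
alpha = tau_out / I = 4.3848 / 1.35
= 3.248 rad/s^2


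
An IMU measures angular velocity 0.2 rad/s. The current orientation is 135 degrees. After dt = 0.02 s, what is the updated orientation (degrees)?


delta_theta = w * dt = 0.2 * 0.02 = 0.004 rad
= 0.2292 deg
theta_new = 135 + 0.2292 = 135.2292 deg


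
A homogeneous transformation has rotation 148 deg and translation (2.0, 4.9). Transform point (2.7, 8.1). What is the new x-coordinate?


x' = cos(theta)*px - sin(theta)*py + tx
= -0.848*2.7 - 0.5299*8.1 + 2.0
= -4.5821
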